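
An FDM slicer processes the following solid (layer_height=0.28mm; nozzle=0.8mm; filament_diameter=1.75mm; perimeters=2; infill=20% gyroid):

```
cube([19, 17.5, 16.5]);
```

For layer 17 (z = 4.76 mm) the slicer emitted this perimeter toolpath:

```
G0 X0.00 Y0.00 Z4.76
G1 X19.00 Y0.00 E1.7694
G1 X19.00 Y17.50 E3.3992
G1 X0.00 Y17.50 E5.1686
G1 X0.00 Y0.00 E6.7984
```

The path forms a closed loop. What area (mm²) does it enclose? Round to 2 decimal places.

332.50 mm²

Apply the shoelace formula to the sequence of (X, Y) vertices; enclosed area = 332.50 mm².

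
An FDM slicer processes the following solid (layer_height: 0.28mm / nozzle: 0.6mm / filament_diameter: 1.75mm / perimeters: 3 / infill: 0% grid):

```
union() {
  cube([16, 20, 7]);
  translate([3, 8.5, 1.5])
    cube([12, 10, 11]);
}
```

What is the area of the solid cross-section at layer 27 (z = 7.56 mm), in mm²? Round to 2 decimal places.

120.00 mm²

At z = 7.56 mm: the cube is absent (z outside [0, 7]); the cube at (3, 8.5) (footprint 12×10) is included at this height (area 120.00 mm²); Taking the union: only the 12×10 cube at (3, 8.5) is present, so the union is just that shape — area = 120.00 mm². Overall, the cross-section is a single solid region. Net area = 120.00 mm².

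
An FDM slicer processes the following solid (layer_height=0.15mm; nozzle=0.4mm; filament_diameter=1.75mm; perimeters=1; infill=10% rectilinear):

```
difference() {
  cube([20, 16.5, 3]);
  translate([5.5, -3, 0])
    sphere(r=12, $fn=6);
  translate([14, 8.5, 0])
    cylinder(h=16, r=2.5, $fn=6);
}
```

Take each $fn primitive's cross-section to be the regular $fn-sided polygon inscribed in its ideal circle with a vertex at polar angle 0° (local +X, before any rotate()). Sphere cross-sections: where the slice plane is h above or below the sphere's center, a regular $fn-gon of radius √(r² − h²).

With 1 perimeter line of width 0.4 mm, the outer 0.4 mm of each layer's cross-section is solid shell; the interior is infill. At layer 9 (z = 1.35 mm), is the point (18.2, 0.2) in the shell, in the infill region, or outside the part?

shell

At z = 1.35 mm: the cube is present — its section is the full 20×16.5 rectangle; the r=12 sphere at (5.5, -3) slices to a regular 6-gon of circumradius 11.924 (√(r²−h²) with h=1.35 from center); the r=2.5 cylinder at (14, 8.5) contributes a regular 6-gon of circumradius 2.5; After the difference (first − rest): starting from the 20×16.5 cube, the r=12 sphere at (5.5, -3) partially overlaps it — only the 99.47 mm² overlap (of its 369.39 mm²) is removed, clipping the outline; the r=2.5 cylinder at (14, 8.5) lies wholly inside it (removes its full 16.24 mm² and its 15.00 mm outline becomes a hole wall) — 1 connected region with 1 hole. Overall, the cross-section is one region with 1 hole. The nearest boundary edge runs (20.00, 0.00)→(15.69, 0.00); distance from the point to it = 0.20 mm. The point is inside the cross-section, 0.20 mm from the nearest boundary — within the 0.4 mm shell band (1 × 0.4).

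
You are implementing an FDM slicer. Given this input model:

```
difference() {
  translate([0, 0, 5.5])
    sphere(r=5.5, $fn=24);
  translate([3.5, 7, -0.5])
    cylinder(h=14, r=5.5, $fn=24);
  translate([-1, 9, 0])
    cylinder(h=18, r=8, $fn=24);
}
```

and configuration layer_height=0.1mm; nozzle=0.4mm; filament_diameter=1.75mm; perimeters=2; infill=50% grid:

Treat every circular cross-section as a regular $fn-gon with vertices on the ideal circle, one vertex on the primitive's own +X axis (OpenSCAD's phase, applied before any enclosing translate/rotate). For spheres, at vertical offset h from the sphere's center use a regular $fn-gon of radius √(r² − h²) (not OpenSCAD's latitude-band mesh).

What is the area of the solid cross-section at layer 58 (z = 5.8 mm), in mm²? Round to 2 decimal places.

At z = 5.8 mm: the r=5.5 sphere contributes a regular 24-gon of circumradius √(5.5²−0.3²) = 5.492 (area = (24/2)·5.492²·sin(360°/24) = 93.67 mm²); the r=5.5 cylinder at (3.5, 7) contributes a regular 24-gon of circumradius 5.5 (area = (24/2)·5.500²·sin(360°/24) = 93.95 mm²); the cylinder at (-1, 9): section is a regular 24-gon, circumradius r=8 (area = (24/2)·8.000²·sin(360°/24) = 198.77 mm²); Taking the first minus the rest: starting from the r=5.5 sphere (93.67 mm²), the r=5.5 cylinder at (3.5, 7) partially overlaps it — only the 16.29 mm² overlap (of its 93.95 mm²) is removed, clipping the outline; the r=8 cylinder at (-1, 9) partially overlaps it — only the 15.13 mm² overlap (of its 198.77 mm²) is removed, clipping the outline — area = 62.25 mm². Overall, the cross-section is a single solid region. Net area = 62.25 mm².

62.25 mm²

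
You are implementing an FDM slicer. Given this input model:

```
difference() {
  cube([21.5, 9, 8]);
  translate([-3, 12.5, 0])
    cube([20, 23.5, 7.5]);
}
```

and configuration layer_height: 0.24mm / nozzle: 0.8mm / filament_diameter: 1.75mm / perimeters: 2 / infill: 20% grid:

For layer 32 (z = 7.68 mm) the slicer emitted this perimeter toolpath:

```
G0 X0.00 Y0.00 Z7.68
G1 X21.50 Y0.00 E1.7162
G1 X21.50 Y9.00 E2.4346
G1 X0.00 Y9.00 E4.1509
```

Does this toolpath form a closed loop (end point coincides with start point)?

Start point (G0): (0.00, 0.00). End point (last G1): the path does not return to the start — open.

no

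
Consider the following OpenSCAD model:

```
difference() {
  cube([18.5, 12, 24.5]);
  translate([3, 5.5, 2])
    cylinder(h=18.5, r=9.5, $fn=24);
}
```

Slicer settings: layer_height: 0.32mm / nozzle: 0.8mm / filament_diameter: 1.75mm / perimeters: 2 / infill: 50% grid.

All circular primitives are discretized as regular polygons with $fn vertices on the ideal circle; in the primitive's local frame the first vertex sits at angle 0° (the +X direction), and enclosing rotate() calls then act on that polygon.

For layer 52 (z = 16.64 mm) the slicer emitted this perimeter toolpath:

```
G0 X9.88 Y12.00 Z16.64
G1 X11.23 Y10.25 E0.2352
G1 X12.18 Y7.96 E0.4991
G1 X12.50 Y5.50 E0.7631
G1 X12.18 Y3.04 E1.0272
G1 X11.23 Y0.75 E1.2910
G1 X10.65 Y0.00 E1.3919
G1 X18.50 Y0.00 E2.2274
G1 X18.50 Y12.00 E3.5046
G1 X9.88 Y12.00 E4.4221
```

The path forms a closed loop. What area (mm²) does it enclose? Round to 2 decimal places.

81.00 mm²

Apply the shoelace formula to the sequence of (X, Y) vertices; enclosed area = 81.00 mm².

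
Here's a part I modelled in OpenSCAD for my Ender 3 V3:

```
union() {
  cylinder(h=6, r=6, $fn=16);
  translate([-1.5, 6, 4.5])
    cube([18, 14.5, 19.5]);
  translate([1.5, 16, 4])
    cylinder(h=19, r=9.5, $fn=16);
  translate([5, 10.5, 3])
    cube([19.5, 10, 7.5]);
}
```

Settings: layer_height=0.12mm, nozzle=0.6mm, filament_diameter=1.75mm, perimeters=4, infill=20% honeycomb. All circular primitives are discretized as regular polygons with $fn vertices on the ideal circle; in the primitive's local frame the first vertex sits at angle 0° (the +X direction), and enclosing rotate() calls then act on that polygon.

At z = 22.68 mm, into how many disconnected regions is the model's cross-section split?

1

At z = 22.68 mm: the cylinder is not intersected at this z (z outside [0, 6]); the cube at (-1.5, 6) is present — its section is the full 18×14.5 rectangle; the cylinder at (1.5, 16): section is a regular 16-gon, circumradius r=9.5; the cube at (5, 10.5) does not reach this height (z outside [3, 10.5]); Combining (union): the regions partially overlap (shared area 150.74 mm²), so overlapping operands fuse into one piece — 1 connected region. The result has 1 disconnected region.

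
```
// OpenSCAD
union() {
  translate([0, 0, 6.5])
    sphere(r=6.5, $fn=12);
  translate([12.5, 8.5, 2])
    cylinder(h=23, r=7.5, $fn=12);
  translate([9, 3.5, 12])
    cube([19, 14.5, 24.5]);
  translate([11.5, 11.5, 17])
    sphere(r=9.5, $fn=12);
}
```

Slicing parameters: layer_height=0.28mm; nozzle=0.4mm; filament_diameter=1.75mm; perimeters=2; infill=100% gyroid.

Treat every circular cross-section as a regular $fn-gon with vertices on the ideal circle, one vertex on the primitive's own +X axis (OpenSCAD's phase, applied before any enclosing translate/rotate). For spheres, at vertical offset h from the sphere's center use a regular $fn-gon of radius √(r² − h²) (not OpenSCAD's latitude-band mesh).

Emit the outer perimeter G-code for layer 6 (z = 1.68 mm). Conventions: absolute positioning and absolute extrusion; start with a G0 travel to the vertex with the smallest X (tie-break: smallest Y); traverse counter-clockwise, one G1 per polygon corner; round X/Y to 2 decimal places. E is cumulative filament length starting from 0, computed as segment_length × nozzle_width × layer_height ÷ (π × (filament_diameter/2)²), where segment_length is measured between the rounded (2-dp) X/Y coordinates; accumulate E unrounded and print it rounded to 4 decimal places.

At z = 1.68 mm: the r=6.5 sphere slices to a regular 12-gon of circumradius 4.361 (√(r²−h²) with h=4.82 from center); the cylinder at (12.5, 8.5) is not intersected at this z (z outside [2, 25]); the cube at (9, 3.5) does not reach this height (z outside [12, 36.5]); the sphere at (11.5, 11.5) does not reach this height (|z−center|=15.320 > r=9.5); Merging all regions: only the r=6.5 sphere is present, so the union is just that shape — 1 connected region. The outline is a single polygon with 12 vertices. Extrusion per mm of travel: 0.4 × 0.28 / (π × 0.875²) = 0.046564. Accumulating E over each segment gives final E = 1.2618.

G0 X-4.36 Y0.00 Z1.68
G1 X-3.78 Y-2.18 E0.1050
G1 X-2.18 Y-3.78 E0.2104
G1 X0.00 Y-4.36 E0.3154
G1 X2.18 Y-3.78 E0.4205
G1 X3.78 Y-2.18 E0.5258
G1 X4.36 Y0.00 E0.6309
G1 X3.78 Y2.18 E0.7359
G1 X2.18 Y3.78 E0.8413
G1 X0.00 Y4.36 E0.9463
G1 X-2.18 Y3.78 E1.0514
G1 X-3.78 Y2.18 E1.1567
G1 X-4.36 Y0.00 E1.2618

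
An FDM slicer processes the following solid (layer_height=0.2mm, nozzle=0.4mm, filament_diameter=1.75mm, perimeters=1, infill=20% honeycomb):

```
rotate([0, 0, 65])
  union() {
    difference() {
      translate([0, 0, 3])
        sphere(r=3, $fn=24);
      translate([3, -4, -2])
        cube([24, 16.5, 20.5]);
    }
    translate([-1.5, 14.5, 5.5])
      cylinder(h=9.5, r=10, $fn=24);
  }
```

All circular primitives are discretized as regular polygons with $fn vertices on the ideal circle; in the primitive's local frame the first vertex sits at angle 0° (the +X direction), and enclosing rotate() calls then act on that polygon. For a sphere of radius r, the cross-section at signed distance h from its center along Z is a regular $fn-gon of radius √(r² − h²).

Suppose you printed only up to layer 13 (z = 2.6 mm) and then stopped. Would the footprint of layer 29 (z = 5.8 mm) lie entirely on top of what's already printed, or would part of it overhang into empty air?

part overhangs

Compare the two slices. At z = 2.6: the sphere: section is a regular 24-gon, circumradius = √(r²−h²) = √(3²−0.4²) = 2.973 (area = (24/2)·2.973²·sin(360°/24) = 27.46 mm²); the cube at (3, -4) is present — its section is the full 24×16.5 rectangle (area 396.00 mm²); After the difference (first − rest): starting from the r=3 sphere (27.46 mm²), the 24×16.5 cube at (3, -4) misses the remaining region (no effect) — area = 27.46 mm²; the cylinder at (-1.5, 14.5) is not intersected at this z (z outside [5.5, 15]); Taking the union: only that combined region is present, so the union is just that shape — area = 27.46 mm²; (rotated 65° about Z; rotation is an isometry so areas/perimeters/island counts are preserved). At z = 5.8: the r=3 sphere contributes a regular 24-gon of circumradius √(3²−2.8²) = 1.077 (area = (24/2)·1.077²·sin(360°/24) = 3.60 mm²); the 24×16.5 cube at (3, -4) contributes its full rectangle (area 396.00 mm²); Taking the first minus the rest: starting from the r=3 sphere (3.60 mm²), the 24×16.5 cube at (3, -4) misses the remaining region (no effect) — area = 3.60 mm²; the r=10 cylinder at (-1.5, 14.5) contributes a regular 24-gon of circumradius 10 (area = (24/2)·10.000²·sin(360°/24) = 310.58 mm²); Taking the union: the 2 present regions are separate (no shared area or edge), so areas and boundary lengths simply add and each stays a separate island — area = 314.19 mm²; (rotated 65° about Z; rotation is an isometry so areas/perimeters/island counts are preserved). Checking containment: at z = 5.8 the cross-section extends beyond the z = 2.6 cross-section by about 310.58 mm².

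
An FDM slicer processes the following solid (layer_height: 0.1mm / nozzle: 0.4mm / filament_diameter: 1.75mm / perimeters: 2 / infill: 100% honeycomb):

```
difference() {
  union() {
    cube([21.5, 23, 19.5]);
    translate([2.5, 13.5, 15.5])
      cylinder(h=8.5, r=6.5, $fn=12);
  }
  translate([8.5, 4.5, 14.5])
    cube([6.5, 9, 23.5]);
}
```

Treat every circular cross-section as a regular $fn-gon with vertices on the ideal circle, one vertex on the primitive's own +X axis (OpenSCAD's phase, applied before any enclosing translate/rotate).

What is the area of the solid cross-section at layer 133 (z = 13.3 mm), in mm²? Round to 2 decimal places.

At z = 13.3 mm: the cube is present — its section is the full 21.5×23 rectangle (area 494.50 mm²); the cylinder at (2.5, 13.5) is not intersected at this z (z outside [15.5, 24]); Taking the union: only the 21.5×23 cube is present, so the union is just that shape — area = 494.50 mm²; the cube at (8.5, 4.5) is not intersected at this z (z outside [14.5, 38]); Subtracting the remaining from the first: none of the subtracted shapes is present at this height, so the result so far is unchanged — area = 494.50 mm². Overall, the cross-section is a single solid region. Net area = 494.50 mm².

494.50 mm²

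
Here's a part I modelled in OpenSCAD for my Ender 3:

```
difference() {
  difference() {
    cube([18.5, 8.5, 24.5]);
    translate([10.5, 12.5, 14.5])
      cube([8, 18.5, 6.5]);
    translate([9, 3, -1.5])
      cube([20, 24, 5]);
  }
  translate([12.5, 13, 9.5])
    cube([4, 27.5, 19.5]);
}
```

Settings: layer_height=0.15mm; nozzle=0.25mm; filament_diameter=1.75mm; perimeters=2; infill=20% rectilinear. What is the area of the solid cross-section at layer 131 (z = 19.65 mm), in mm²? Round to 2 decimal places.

157.25 mm²

At z = 19.65 mm: the cube (footprint 18.5×8.5) is included at this height (area 157.25 mm²); the cube at (10.5, 12.5) is present — its section is the full 8×18.5 rectangle (area 148.00 mm²); the cube at (9, 3) is absent (z outside [-1.5, 3.5]); After the difference (first − rest): starting from the 18.5×8.5 cube (157.25 mm²), the 8×18.5 cube at (10.5, 12.5) misses the remaining region (no effect) — area = 157.25 mm²; the cube at (12.5, 13) is present — its section is the full 4×27.5 rectangle (area 110.00 mm²); After the difference (first − rest): starting from the result so far (157.25 mm²), the 4×27.5 cube at (12.5, 13) misses the remaining region (no effect) — area = 157.25 mm². Overall, the cross-section is a single solid region. Net area = 157.25 mm².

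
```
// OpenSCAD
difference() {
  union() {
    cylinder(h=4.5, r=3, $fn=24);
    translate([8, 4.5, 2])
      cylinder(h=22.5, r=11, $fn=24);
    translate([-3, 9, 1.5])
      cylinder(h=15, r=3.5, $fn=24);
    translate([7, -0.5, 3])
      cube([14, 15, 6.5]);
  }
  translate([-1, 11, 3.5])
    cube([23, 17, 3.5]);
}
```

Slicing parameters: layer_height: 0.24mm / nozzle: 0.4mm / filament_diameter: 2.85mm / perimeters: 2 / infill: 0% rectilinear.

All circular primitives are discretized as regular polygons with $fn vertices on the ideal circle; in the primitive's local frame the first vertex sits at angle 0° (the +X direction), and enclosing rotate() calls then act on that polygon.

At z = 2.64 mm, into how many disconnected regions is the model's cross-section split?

At z = 2.64 mm: the r=3 cylinder contributes a regular 24-gon of circumradius 3; the r=11 cylinder at (8, 4.5) contributes a regular 24-gon of circumradius 11; the r=3.5 cylinder at (-3, 9) gives a regular 24-gon of circumradius 3.5 (constant along its height); the cube at (7, -0.5) is absent (z outside [3, 9.5]); Taking the union: the regions partially overlap (shared area 34.72 mm²), so overlapping operands fuse into one piece — 1 connected region; the cube at (-1, 11) is not intersected at this z (z outside [3.5, 7]); Subtracting the remaining from the first: none of the subtracted shapes is present at this height, so that combined region is unchanged — 1 connected region. The result has 1 disconnected region.

1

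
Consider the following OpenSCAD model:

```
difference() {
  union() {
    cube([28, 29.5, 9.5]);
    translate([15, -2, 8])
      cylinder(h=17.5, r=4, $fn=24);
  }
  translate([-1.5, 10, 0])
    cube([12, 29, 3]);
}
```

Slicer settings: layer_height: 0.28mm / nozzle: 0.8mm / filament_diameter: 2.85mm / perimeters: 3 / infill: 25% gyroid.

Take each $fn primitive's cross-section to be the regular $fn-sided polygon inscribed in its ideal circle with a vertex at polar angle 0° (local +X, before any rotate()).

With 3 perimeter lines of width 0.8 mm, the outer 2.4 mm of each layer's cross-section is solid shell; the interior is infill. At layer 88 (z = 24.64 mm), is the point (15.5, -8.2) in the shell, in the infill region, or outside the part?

outside

At z = 24.64 mm: the cube is not intersected at this z (z outside [0, 9.5]); the r=4 cylinder at (15, -2) gives a regular 24-gon of circumradius 4 (constant along its height); Combining (union): only the r=4 cylinder at (15, -2) is present, so the union is just that shape — 1 connected region; the cube at (-1.5, 10) is absent (z outside [0, 3]); Taking the first minus the rest: none of the subtracted shapes is present at this height, so that combined region is unchanged — 1 connected region. Overall, the cross-section is a single solid region. The nearest boundary edge runs (15.00, -6.00)→(16.04, -5.86); distance from the point to it = 2.25 mm. The point is not inside any of the regions above, so it lies outside the cross-section (2.25 mm from the nearest boundary).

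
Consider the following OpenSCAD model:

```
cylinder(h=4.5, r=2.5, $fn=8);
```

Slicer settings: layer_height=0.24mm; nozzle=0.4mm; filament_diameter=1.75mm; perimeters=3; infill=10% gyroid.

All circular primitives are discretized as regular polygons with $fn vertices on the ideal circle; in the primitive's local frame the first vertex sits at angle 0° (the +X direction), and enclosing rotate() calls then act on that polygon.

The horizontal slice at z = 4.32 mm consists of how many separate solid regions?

At z = 4.32 mm: the r=2.5 cylinder gives a regular 8-gon of circumradius 2.5 (constant along its height). The result has 1 disconnected region.

1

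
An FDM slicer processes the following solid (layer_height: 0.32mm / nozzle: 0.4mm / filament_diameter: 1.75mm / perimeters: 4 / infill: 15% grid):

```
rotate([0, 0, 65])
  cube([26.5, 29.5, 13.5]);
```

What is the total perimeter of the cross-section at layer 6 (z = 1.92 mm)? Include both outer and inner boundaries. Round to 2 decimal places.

112.00 mm

At z = 1.92 mm: the 26.5×29.5 cube contributes its full rectangle (perimeter 112.00 mm); (whole slice rotated 65° about Z — lengths, areas and connectivity unchanged). Overall, the cross-section is a single solid region. Total boundary length (outer) = 112.00 mm.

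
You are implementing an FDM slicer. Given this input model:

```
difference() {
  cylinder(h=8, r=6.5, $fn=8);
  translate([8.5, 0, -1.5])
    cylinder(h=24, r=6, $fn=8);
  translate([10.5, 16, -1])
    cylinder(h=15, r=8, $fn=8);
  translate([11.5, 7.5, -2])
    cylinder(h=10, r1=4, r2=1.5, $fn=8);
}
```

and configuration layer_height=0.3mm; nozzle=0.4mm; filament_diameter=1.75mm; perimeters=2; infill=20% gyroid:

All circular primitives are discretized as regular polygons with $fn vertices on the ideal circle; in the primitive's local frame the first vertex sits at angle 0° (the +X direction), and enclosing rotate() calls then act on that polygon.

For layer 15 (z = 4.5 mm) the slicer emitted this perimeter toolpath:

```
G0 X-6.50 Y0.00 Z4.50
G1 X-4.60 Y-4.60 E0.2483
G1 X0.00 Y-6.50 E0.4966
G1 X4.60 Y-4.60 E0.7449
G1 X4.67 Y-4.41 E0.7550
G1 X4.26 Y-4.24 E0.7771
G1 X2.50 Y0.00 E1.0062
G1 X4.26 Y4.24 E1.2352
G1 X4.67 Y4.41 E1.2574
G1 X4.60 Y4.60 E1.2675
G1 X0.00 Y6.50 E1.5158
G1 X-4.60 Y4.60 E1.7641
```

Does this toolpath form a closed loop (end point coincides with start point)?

no

Start point (G0): (-6.50, 0.00). End point (last G1): the path does not return to the start — open.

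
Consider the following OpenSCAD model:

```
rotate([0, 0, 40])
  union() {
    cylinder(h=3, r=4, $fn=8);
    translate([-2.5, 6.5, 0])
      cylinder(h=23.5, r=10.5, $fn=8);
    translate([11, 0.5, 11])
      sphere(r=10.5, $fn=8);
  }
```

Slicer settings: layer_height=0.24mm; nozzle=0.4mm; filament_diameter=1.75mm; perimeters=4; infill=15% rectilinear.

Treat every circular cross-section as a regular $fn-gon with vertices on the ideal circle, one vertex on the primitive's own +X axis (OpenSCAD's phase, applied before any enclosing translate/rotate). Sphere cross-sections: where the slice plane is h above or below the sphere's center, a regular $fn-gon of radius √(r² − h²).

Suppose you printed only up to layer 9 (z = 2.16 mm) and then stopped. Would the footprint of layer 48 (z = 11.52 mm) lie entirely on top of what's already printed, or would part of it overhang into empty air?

Compare the two slices. At z = 2.16: the cylinder: section is a regular 8-gon, circumradius r=4 (area = (8/2)·4.000²·sin(360°/8) = 45.25 mm²); the r=10.5 cylinder at (-2.5, 6.5) contributes a regular 8-gon of circumradius 10.5 (area = (8/2)·10.500²·sin(360°/8) = 311.83 mm²); the sphere at (11, 0.5): section is a regular 8-gon, circumradius = √(r²−h²) = √(10.5²−8.84²) = 5.666 (area = (8/2)·5.666²·sin(360°/8) = 90.80 mm²); Taking the union: the regions partially overlap — summed areas 447.89 mm² minus the doubly-counted overlap 42.16 mm² gives 405.73 mm² — area = 405.73 mm²; (rotated 40° about Z; rotation is an isometry so areas/perimeters/island counts are preserved). At z = 11.52: the cylinder is not intersected at this z (z outside [0, 3]); the r=10.5 cylinder at (-2.5, 6.5) gives a regular 8-gon of circumradius 10.5 (constant along its height) (area = (8/2)·10.500²·sin(360°/8) = 311.83 mm²); the sphere at (11, 0.5): section is a regular 8-gon, circumradius = √(r²−h²) = √(10.5²−0.52²) = 10.487 (area = (8/2)·10.487²·sin(360°/8) = 311.07 mm²); Combining (union): the regions partially overlap — summed areas 622.90 mm² minus the doubly-counted overlap 47.72 mm² gives 575.18 mm² — area = 575.18 mm²; (rotated 40° about Z; rotation is an isometry so areas/perimeters/island counts are preserved). Checking containment: at z = 11.52 the cross-section extends beyond the z = 2.16 cross-section by about 172.01 mm².

part overhangs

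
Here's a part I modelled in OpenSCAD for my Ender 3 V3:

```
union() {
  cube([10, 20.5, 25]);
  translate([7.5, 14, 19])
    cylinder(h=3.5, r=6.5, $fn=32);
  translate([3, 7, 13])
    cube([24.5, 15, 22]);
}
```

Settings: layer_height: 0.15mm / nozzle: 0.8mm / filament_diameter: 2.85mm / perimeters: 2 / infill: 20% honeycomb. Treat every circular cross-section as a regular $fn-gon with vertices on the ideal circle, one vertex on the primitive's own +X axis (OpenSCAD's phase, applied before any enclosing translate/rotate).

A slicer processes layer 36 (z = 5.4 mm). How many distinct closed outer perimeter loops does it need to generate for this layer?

At z = 5.4 mm: the cube is present — its section is the full 10×20.5 rectangle; the cylinder at (7.5, 14) is absent (z outside [19, 22.5]); the cube at (3, 7) is not intersected at this z (z outside [13, 35]); Merging all regions: only the 10×20.5 cube is present, so the union is just that shape — 1 connected region. The result has 1 disconnected region.

1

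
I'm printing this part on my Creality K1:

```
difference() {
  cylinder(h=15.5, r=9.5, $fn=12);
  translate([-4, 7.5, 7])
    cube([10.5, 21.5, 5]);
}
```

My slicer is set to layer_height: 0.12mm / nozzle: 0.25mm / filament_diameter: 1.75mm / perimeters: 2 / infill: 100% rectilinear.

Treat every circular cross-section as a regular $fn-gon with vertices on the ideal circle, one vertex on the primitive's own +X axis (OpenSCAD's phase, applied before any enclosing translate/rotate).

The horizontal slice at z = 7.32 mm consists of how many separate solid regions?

1

At z = 7.32 mm: the cylinder: section is a regular 12-gon, circumradius r=9.5; the cube at (-4, 7.5) (footprint 10.5×21.5) is included at this height; Subtracting the remaining from the first: starting from the r=9.5 cylinder, the 10.5×21.5 cube at (-4, 7.5) partially overlaps it — only the 12.60 mm² overlap (of its 225.75 mm²) is removed, clipping the outline — 1 connected region. The result has 1 disconnected region.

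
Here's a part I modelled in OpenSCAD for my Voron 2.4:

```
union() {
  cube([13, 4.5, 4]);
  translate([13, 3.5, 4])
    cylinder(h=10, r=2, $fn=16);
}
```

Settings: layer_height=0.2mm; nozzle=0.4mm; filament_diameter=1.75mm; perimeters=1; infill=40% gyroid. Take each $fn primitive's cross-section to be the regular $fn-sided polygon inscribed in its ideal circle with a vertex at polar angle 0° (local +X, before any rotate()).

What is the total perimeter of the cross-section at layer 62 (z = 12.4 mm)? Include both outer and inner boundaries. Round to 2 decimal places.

At z = 12.4 mm: the cube is not intersected at this z (z outside [0, 4]); the r=2 cylinder at (13, 3.5) contributes a regular 16-gon of circumradius 2 (perimeter = 2·16·2.000·sin(180°/16) = 12.49 mm); Combining (union): only the r=2 cylinder at (13, 3.5) is present, so the union is just that shape — boundary = 12.49 mm. Overall, the cross-section is a single solid region. Total boundary length (outer) = 12.49 mm.

12.49 mm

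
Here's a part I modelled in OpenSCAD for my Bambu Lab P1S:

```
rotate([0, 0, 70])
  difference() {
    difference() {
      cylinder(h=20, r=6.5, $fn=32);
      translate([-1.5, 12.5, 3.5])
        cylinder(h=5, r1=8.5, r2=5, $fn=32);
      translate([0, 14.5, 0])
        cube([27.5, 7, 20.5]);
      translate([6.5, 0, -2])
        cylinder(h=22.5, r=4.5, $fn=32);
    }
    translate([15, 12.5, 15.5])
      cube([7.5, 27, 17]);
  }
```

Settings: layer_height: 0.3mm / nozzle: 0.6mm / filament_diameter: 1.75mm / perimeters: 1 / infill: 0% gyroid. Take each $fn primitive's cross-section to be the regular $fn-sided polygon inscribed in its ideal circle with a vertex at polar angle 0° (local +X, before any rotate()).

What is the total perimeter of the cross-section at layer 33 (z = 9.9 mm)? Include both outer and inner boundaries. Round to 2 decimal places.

At z = 9.9 mm: the cylinder: section is a regular 32-gon, circumradius r=6.5 (perimeter = 2·32·6.500·sin(180°/32) = 40.78 mm); the cone at (-1.5, 12.5) is absent (z outside [3.5, 8.5]); the 27.5×7 cube at (0, 14.5) contributes its full rectangle (perimeter 69.00 mm); the r=4.5 cylinder at (6.5, 0) gives a regular 32-gon of circumradius 4.5 (constant along its height) (perimeter = 2·32·4.500·sin(180°/32) = 28.23 mm); Taking the first minus the rest: starting from the r=6.5 cylinder, the 27.5×7 cube at (0, 14.5) misses the remaining region (no effect); the r=4.5 cylinder at (6.5, 0) partially overlaps it — only the 26.73 mm² overlap (of its 63.21 mm²) is removed, clipping the outline — boundary = 42.49 mm; the cube at (15, 12.5) is not intersected at this z (z outside [15.5, 32.5]); After the difference (first − rest): none of the subtracted shapes is present at this height, so the result so far is unchanged — boundary = 42.49 mm; (rotated 70° about Z; rotation is an isometry so areas/perimeters/island counts are preserved). Overall, the cross-section is a single solid region. Total boundary length (outer) = 42.49 mm.

42.49 mm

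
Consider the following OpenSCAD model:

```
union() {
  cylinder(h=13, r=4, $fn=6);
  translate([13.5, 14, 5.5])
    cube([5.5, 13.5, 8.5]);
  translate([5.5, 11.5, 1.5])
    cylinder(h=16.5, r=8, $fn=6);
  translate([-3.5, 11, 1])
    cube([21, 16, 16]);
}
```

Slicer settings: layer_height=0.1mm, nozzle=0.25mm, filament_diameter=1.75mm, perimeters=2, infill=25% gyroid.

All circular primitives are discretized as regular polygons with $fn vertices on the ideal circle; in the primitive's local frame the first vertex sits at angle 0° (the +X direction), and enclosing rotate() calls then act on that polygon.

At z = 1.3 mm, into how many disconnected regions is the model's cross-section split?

2

At z = 1.3 mm: the r=4 cylinder contributes a regular 6-gon of circumradius 4; the cube at (13.5, 14) does not reach this height (z outside [5.5, 14]); the cylinder at (5.5, 11.5) is not intersected at this z (z outside [1.5, 18]); the 21×16 cube at (-3.5, 11) contributes its full rectangle; Combining (union): the 2 present regions are separate (no shared area or edge), so areas and boundary lengths simply add and each stays a separate island — 2 connected regions. The result has 2 disconnected regions.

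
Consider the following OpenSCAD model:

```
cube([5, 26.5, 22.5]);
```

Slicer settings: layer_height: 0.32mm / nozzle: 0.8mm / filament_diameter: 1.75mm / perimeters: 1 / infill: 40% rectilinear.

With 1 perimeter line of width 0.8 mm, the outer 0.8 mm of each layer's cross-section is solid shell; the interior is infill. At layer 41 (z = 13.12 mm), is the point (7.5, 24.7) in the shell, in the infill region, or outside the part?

At z = 13.12 mm: the cube is present — its section is the full 5×26.5 rectangle. Overall, the cross-section is a single solid region. The nearest boundary edge runs (5.00, 0.00)→(5.00, 26.50); distance from the point to it = 2.50 mm. The point is not inside any of the regions above, so it lies outside the cross-section (2.50 mm from the nearest boundary).

outside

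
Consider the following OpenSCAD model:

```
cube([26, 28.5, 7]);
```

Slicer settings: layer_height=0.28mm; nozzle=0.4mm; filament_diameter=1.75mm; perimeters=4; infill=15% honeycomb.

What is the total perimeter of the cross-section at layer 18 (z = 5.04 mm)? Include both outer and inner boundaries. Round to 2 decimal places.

At z = 5.04 mm: the cube is present — its section is the full 26×28.5 rectangle (perimeter 109.00 mm). Overall, the cross-section is a single solid region. Total boundary length (outer) = 109.00 mm.

109.00 mm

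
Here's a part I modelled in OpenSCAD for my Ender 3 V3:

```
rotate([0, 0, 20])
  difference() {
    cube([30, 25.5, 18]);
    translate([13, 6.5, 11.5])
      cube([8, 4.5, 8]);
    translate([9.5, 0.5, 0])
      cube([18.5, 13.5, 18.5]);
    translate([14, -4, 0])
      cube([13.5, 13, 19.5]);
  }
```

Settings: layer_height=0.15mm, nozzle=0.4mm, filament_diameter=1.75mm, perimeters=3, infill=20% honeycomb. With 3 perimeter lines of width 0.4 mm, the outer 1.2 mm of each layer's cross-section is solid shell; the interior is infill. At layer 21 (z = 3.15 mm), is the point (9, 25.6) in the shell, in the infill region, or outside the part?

infill

At z = 3.15 mm: the 30×25.5 cube contributes its full rectangle; the cube at (13, 6.5) is not intersected at this z (z outside [11.5, 19.5]); the cube at (9.5, 0.5) (footprint 18.5×13.5) is included at this height; the cube at (14, -4) is present — its section is the full 13.5×13 rectangle; After the difference (first − rest): starting from the 30×25.5 cube, the 18.5×13.5 cube at (9.5, 0.5) lies wholly inside it (removes its full 249.75 mm² and its 64.00 mm outline becomes a hole wall); the 13.5×13 cube at (14, -4) partially overlaps it — only the 6.75 mm² overlap (of its 175.50 mm²) is removed, clipping the outline — 1 connected region; (rotated 20° about Z; rotation is an isometry so areas/perimeters/island counts are preserved). Overall, the cross-section is a single solid region. Undo the 20° rotation: the query point maps to (17.213, 20.978) in the un-rotated model frame. The nearest boundary edge runs (0.00, 25.50)→(30.00, 25.50); distance from the point to it = 4.52 mm. The point is inside the cross-section and 4.52 mm from the nearest boundary — more than the 1.2 mm shell width (3 × 0.4), so it's in the infill interior.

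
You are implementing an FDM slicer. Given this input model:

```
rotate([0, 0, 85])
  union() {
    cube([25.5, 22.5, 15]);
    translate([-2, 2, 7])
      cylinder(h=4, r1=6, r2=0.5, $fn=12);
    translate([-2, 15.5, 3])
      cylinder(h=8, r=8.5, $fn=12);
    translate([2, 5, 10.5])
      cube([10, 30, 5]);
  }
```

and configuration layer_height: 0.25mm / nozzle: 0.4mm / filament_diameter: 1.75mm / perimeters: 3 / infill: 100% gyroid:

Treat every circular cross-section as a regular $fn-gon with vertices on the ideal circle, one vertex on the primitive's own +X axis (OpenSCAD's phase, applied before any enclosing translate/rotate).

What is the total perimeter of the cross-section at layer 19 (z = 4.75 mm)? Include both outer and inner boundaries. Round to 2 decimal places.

At z = 4.75 mm: the cube (footprint 25.5×22.5) is included at this height (perimeter 96.00 mm); the cone at (-2, 2) is not intersected at this z (z outside [7, 11]); the r=8.5 cylinder at (-2, 15.5) gives a regular 12-gon of circumradius 8.5 (constant along its height) (perimeter = 2·12·8.500·sin(180°/12) = 52.80 mm); the cube at (2, 5) is not intersected at this z (z outside [10.5, 15.5]); Combining (union): the regions partially overlap (shared area 73.89 mm²), so the edge portions inside another operand are dropped and the merged outline is re-measured after clipping — boundary = 111.81 mm; (whole slice rotated 85° about Z — lengths, areas and connectivity unchanged). Overall, the cross-section is a single solid region. Total boundary length (outer) = 111.81 mm.

111.81 mm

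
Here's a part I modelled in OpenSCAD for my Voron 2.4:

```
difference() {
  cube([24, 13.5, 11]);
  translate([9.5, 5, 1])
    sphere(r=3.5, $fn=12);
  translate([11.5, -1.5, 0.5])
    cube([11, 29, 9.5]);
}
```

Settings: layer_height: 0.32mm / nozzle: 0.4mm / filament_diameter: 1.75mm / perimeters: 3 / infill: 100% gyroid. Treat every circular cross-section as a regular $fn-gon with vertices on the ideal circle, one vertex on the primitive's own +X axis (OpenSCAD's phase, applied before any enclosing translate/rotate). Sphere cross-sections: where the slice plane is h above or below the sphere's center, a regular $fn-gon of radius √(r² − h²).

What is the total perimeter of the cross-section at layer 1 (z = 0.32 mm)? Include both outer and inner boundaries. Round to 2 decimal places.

96.33 mm

At z = 0.32 mm: the cube is present — its section is the full 24×13.5 rectangle (perimeter 75.00 mm); the sphere at (9.5, 5): section is a regular 12-gon, circumradius = √(r²−h²) = √(3.5²−0.68²) = 3.433 (perimeter = 2·12·3.433·sin(180°/12) = 21.33 mm); the cube at (11.5, -1.5) does not reach this height (z outside [0.5, 10]); Taking the first minus the rest: starting from the 24×13.5 cube, the r=3.5 sphere at (9.5, 5) lies wholly inside it (removes its full 35.36 mm² and its 21.33 mm outline becomes a hole wall) — boundary (outer + 1 inner loop) = 96.33 mm. Overall, the cross-section is one region with 1 hole. Total boundary length (outer + inner) = 96.33 mm.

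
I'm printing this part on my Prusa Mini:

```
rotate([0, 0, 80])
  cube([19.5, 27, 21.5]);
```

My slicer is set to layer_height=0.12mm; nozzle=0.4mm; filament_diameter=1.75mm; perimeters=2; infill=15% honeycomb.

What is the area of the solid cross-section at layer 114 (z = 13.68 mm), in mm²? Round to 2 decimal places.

526.50 mm²

At z = 13.68 mm: the cube is present — its section is the full 19.5×27 rectangle (area 526.50 mm²); (rotated 80° about Z; rotation is an isometry so areas/perimeters/island counts are preserved). Overall, the cross-section is a single solid region. Net area = 526.50 mm².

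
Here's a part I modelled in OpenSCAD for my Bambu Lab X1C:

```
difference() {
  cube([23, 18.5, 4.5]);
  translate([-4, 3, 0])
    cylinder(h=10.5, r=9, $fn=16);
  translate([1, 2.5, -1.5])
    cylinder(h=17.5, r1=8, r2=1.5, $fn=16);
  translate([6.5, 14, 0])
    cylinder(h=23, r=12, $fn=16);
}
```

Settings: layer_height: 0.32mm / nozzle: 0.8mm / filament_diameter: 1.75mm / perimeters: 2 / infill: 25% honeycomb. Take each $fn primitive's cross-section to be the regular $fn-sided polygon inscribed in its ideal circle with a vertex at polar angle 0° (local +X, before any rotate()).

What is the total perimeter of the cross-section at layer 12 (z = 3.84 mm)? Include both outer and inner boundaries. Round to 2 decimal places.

65.51 mm

At z = 3.84 mm: the cube (footprint 23×18.5) is included at this height (perimeter 83.00 mm); the cylinder at (-4, 3): section is a regular 16-gon, circumradius r=9 (perimeter = 2·16·9.000·sin(180°/16) = 56.19 mm); the cone at (1, 2.5): at t=0.305 of its height the radius interpolates to r₁+(r₂−r₁)t = 6.017, giving a regular 16-gon of that circumradius (perimeter = 2·16·6.017·sin(180°/16) = 37.56 mm); the r=12 cylinder at (6.5, 14) gives a regular 16-gon of circumradius 12 (constant along its height) (perimeter = 2·16·12.000·sin(180°/16) = 74.91 mm); Taking the first minus the rest: starting from the 23×18.5 cube, the r=9 cylinder at (-4, 3) partially overlaps it — only the 41.76 mm² overlap (of its 247.98 mm²) is removed, clipping the outline; the cone at (1, 2.5) partially overlaps it — only the 13.41 mm² overlap (of its 110.82 mm²) is removed, clipping the outline; the r=12 cylinder at (6.5, 14) partially overlaps it — only the 227.72 mm² overlap (of its 440.85 mm²) is removed, clipping the outline — boundary = 65.51 mm. Overall, the cross-section is a single solid region. Total boundary length (outer) = 65.51 mm.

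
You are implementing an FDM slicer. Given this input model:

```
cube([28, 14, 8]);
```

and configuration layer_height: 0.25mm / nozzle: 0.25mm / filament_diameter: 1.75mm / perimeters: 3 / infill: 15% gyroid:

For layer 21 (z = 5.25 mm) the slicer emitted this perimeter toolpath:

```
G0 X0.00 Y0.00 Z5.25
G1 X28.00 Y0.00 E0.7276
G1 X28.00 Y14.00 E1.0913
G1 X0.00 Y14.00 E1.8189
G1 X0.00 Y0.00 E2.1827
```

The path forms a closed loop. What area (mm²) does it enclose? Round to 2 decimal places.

392.00 mm²

Apply the shoelace formula to the sequence of (X, Y) vertices; enclosed area = 392.00 mm².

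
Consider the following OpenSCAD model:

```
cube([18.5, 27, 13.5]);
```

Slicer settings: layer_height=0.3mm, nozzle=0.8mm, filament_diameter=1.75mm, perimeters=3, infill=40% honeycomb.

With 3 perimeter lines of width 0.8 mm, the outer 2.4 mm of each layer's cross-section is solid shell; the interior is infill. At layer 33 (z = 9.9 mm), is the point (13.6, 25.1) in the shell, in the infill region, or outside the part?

shell

At z = 9.9 mm: the 18.5×27 cube contributes its full rectangle. Overall, the cross-section is a single solid region. The nearest boundary edge runs (18.50, 27.00)→(0.00, 27.00); distance from the point to it = 1.90 mm. The point is inside the cross-section, 1.90 mm from the nearest boundary — within the 2.4 mm shell band (3 × 0.8).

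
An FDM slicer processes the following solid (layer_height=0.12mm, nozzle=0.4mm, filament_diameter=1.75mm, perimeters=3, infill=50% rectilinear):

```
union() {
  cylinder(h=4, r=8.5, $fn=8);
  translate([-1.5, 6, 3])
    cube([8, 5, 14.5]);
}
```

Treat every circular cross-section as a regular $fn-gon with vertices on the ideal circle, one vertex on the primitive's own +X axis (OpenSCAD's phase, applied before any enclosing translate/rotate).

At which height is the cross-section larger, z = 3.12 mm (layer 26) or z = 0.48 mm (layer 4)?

Layer 26 (z = 3.12): the r=8.5 cylinder gives a regular 8-gon of circumradius 8.5 (constant along its height) (area = (8/2)·8.500²·sin(360°/8) = 204.35 mm²); the 8×5 cube at (-1.5, 6) contributes its full rectangle (area 40.00 mm²); Combining (union): the regions partially overlap — summed areas 244.35 mm² minus the doubly-counted overlap 10.83 mm² gives 233.53 mm² — area = 233.53 mm². So its area = 233.53 mm². Layer 4 (z = 0.48): the r=8.5 cylinder contributes a regular 8-gon of circumradius 8.5 (area = (8/2)·8.500²·sin(360°/8) = 204.35 mm²); the cube at (-1.5, 6) is not intersected at this z (z outside [3, 17.5]); Merging all regions: only the r=8.5 cylinder is present, so the union is just that shape — area = 204.35 mm². So its area = 204.35 mm². Layer 26 is larger (233.53 vs 204.35 mm²).

layer 26 (z = 3.12 mm)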